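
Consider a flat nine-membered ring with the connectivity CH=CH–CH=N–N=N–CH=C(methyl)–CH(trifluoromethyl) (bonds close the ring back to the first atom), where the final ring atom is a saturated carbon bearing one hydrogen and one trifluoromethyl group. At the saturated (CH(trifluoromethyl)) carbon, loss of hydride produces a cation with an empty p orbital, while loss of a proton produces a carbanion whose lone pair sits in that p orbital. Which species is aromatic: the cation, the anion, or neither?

The anion

In either ion the ring is fully conjugated: every atom, including the new sp² carbon, supplies a p orbital.
Cation: 4 × 2 + 0 = 8 π electrons → 4(2), antiaromatic.
Anion: 4 × 2 + 2 = 10 π electrons → 4(2)+2, aromatic.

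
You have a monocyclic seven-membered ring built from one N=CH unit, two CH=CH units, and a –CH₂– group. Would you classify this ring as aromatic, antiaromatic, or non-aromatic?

Non-aromatic

Because the tetrahedral CH₂ carbon is sp³ and has no p orbital in the ring π system at the CH2 position, the π system cannot extend all the way around the ring.
Without a continuous loop of overlapping p orbitals the Hückel electron count never comes into play.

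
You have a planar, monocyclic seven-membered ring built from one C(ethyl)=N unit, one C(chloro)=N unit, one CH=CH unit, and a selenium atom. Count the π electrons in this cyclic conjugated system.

All ring atoms are sp² and supply a p orbital to the ring (each doubly-bonded ring atom is sp² with one p-orbital electron; the doubly-bonded nitrogens are pyridine-type — their lone pairs lie in the ring plane, leaving one electron in the p orbital; the selenium donates one lone pair from its p orbital); the conjugation is uninterrupted.
Tallying contributions gives 3 × 2 = 6 from the double-bond units + 2 from the Se atom = 8.

8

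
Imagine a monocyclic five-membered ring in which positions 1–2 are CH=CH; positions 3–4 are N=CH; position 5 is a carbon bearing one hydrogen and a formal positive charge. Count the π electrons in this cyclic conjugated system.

Every ring atom contributes a p orbital perpendicular to the ring (every atom in a ring double bond is sp² and brings one electron to the p orbital; each =N– nitrogen is pyridine-type (lone pair in the sp² plane, one electron in the p orbital); the carbocation has an empty p orbital), so the π system is cyclic and fully conjugated.
π-electron count: 2 × 2 = 4 from the double-bond units + 0 from the CH(+) atom = 4.

4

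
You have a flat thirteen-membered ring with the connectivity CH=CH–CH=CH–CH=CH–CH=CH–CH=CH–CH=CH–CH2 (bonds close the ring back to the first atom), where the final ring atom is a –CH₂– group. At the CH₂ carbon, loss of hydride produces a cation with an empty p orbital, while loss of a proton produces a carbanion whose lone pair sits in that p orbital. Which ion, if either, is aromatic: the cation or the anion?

Once that carbon is sp², every ring atom has a p orbital and both ions are fully conjugated.
Cation: 6 × 2 + 0 = 12 π electrons → 4(3), antiaromatic.
Anion: 6 × 2 + 2 = 14 π electrons → 4(3)+2, aromatic.

The anion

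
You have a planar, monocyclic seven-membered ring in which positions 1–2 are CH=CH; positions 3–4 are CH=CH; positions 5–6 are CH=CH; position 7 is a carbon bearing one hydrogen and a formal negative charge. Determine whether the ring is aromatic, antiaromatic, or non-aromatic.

Every ring atom contributes a p orbital perpendicular to the ring (the double-bond atoms are sp², each contributing one p electron; the carbanion's lone pair occupies the p orbital), so the π system is cyclic and fully conjugated.
Tallying contributions gives 3 × 2 = 6 from the double-bond units + 2 from the CH(-) atom = 8.
With 8 = 4·2 π electrons, Hückel's rule classifies the planar ring as antiaromatic.

Antiaromatic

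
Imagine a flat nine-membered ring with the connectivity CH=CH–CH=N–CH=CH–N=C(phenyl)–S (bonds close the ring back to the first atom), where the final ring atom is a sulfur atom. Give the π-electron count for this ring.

All ring atoms are sp² and supply a p orbital to the ring (each doubly-bonded ring atom is sp² with one p-orbital electron; each sp² =N– keeps its lone pair in-plane and puts one electron into the π system; the sulfur donates one lone pair from its p orbital); the conjugation is uninterrupted.
π-electron count: 4 × 2 = 8 from the double-bond units + 2 from the S atom = 10.

10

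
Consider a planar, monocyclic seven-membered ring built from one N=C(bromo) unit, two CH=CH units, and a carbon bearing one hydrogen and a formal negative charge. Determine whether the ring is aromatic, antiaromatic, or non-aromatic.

Check conjugation: each doubly-bonded ring atom is sp² with one p-orbital electron; each =N– nitrogen is pyridine-type (lone pair in the sp² plane, one electron in the p orbital); the carbanion's lone pair occupies the p orbital — every position has a p orbital, so the cyclic π system is continuous.
π-electron count: 3 × 2 = 6 from the double-bond units + 2 from the CH(-) atom = 8.
A 4n π count (8, n = 2) in a planar conjugated ring means antiaromatic.

Antiaromatic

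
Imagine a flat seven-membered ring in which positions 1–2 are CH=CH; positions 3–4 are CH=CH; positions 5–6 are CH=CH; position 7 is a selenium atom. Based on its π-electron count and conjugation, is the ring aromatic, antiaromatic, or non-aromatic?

Antiaromatic

Check conjugation: each doubly-bonded ring atom is sp² with one p-orbital electron; the selenium donates one lone pair from its p orbital — every position has a p orbital, so the cyclic π system is continuous.
π-electron count: 3 × 2 = 6 from the double-bond units + 2 from the Se atom = 8.
8 is a 4n count (n = 2), so the planar conjugated ring is antiaromatic.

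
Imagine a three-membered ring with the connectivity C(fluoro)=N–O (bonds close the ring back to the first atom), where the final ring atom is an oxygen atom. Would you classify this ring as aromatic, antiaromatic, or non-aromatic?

Antiaromatic

Check conjugation: every atom in a ring double bond is sp² and brings one electron to the p orbital; each =N– nitrogen is pyridine-type (lone pair in the sp² plane, one electron in the p orbital); the oxygen donates one lone pair from its p orbital — every position has a p orbital, so the cyclic π system is continuous.
Adding the contributions, 1 × 2 = 2 from the double-bond unit + 2 from the O atom = 4.
A 4n π count (4, n = 1) in a planar conjugated ring means antiaromatic.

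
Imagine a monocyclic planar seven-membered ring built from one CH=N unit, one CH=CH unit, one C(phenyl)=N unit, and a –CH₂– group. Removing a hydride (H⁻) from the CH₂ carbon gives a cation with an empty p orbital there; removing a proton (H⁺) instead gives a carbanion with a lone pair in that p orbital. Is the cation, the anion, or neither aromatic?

The cation

In either ion the ring is fully conjugated: every atom, including the new sp² carbon, supplies a p orbital.
Cation: 3 × 2 + 0 = 6 π electrons → 4(1)+2, aromatic.
Anion: 3 × 2 + 2 = 8 π electrons → 4(2), antiaromatic.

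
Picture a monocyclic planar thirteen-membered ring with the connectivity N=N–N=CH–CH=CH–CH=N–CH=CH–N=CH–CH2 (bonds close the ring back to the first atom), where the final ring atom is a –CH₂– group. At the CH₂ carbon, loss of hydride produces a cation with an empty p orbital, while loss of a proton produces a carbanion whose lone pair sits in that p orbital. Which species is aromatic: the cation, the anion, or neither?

The anion

Both ions have a continuous loop of p orbitals — each ring atom is sp².
Cation: 6 × 2 + 0 = 12 π electrons → 4(3), antiaromatic.
Anion: 6 × 2 + 2 = 14 π electrons → 4(3)+2, aromatic.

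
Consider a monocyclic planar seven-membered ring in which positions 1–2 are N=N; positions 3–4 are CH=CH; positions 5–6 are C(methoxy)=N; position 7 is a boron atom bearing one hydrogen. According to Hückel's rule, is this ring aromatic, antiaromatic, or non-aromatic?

Check conjugation: each doubly-bonded ring atom is sp² with one p-orbital electron; the doubly-bonded nitrogens are pyridine-type — their lone pairs lie in the ring plane, leaving one electron in the p orbital; the boron has an empty p orbital — every position has a p orbital, so the cyclic π system is continuous.
Counting π electrons: 3 × 2 = 6 from the double-bond units + 0 from the BH atom = 6.
6 = 4(1) + 2, which satisfies Hückel's 4n+2 rule.

Aromatic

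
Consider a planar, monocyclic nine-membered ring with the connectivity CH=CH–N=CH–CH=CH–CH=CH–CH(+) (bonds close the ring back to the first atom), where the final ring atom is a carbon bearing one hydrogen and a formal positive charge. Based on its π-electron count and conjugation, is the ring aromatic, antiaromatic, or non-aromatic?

Check conjugation: the double-bond atoms are sp², each contributing one p electron; each =N– nitrogen is pyridine-type (lone pair in the sp² plane, one electron in the p orbital); the carbocation has an empty p orbital — every position has a p orbital, so the cyclic π system is continuous.
Adding the contributions, 4 × 2 = 8 from the double-bond units + 0 from the CH(+) atom = 8.
A 4n π count (8, n = 2) in a planar conjugated ring means antiaromatic.

Antiaromatic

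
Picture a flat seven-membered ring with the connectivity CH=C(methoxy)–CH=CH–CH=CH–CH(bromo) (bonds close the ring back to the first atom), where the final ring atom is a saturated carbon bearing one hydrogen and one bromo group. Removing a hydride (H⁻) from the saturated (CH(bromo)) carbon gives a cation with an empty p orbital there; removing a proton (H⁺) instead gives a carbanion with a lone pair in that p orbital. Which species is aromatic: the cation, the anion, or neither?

In both ions every ring atom is sp² and contributes a p orbital, so both rings are fully conjugated.
Cation: 3 × 2 + 0 = 6 π electrons → 4(1)+2, aromatic.
Anion: 3 × 2 + 2 = 8 π electrons → 4(2), antiaromatic.

The cation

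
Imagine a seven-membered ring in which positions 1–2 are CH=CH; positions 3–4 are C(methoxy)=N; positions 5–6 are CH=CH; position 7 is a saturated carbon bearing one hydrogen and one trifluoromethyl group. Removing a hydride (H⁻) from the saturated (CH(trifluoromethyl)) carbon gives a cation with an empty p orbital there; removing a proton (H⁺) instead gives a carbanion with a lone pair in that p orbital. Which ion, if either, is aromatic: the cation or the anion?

The cation

In both ions every ring atom is sp² and contributes a p orbital, so both rings are fully conjugated.
Cation: 3 × 2 + 0 = 6 π electrons → 4(1)+2, aromatic.
Anion: 3 × 2 + 2 = 8 π electrons → 4(2), antiaromatic.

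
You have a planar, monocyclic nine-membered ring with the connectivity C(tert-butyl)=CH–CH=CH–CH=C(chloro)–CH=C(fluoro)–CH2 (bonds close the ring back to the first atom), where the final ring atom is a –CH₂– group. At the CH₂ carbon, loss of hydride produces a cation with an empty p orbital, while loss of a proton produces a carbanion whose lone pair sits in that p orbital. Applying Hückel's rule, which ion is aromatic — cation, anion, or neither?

In both ions every ring atom is sp² and contributes a p orbital, so both rings are fully conjugated.
Cation: 4 × 2 + 0 = 8 π electrons → 4(2), antiaromatic.
Anion: 4 × 2 + 2 = 10 π electrons → 4(2)+2, aromatic.

The anion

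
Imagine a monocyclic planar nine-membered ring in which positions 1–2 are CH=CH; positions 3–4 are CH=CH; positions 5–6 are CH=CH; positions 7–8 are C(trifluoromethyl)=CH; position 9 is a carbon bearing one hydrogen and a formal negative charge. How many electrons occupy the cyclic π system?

10

The p orbitals form a continuous loop: each doubly-bonded ring atom is sp² with one p-orbital electron; the carbanion's lone pair occupies the p orbital. The ring is fully conjugated.
π-electron count: 4 × 2 = 8 from the double-bond units + 2 from the CH(-) atom = 10.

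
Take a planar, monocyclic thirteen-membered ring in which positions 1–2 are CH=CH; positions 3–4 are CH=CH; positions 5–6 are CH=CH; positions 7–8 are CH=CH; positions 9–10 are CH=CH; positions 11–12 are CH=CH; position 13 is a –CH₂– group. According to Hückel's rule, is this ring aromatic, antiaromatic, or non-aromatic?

At the CH2 position, the tetrahedral CH₂ carbon is sp³ and has no p orbital in the ring π system; the ring's p-orbital overlap is broken there.
Without a continuous loop of overlapping p orbitals the Hückel electron count never comes into play.

Non-aromatic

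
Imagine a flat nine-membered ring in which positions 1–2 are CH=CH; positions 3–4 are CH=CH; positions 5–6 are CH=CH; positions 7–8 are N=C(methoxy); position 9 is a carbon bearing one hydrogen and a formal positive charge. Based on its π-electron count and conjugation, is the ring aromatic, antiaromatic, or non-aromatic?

Antiaromatic

Every ring atom contributes a p orbital perpendicular to the ring (the double-bond atoms are sp², each contributing one p electron; each sp² =N– keeps its lone pair in-plane and puts one electron into the π system; the carbocation has an empty p orbital), so the π system is cyclic and fully conjugated.
Tallying contributions gives 4 × 2 = 8 from the double-bond units + 0 from the CH(+) atom = 8.
With 8 = 4·2 π electrons, Hückel's rule classifies the planar ring as antiaromatic.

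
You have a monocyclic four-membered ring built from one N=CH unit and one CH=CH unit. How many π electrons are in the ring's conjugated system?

Check conjugation: each doubly-bonded ring atom is sp² with one p-orbital electron; each =N– nitrogen is pyridine-type (lone pair in the sp² plane, one electron in the p orbital) — every position has a p orbital, so the cyclic π system is continuous.
Counting π electrons: 2 × 2 = 4 from the 2 double-bond units.

4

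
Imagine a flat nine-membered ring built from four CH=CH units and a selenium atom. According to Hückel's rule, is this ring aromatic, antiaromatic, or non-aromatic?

Aromatic

Every ring atom contributes a p orbital perpendicular to the ring (every atom in a ring double bond is sp² and brings one electron to the p orbital; the selenium donates one lone pair from its p orbital), so the π system is cyclic and fully conjugated.
π-electron count: 4 × 2 = 8 from the double-bond units + 2 from the Se atom = 10.
That gives a 4n+2 count (10, n = 2).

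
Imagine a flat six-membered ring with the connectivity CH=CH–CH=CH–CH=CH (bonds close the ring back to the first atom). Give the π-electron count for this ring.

6

Every ring atom contributes a p orbital perpendicular to the ring (each doubly-bonded ring atom is sp² with one p-orbital electron), so the π system is cyclic and fully conjugated.
π-electron count: 3 × 2 = 6 from the 3 double-bond units.
(This ring is benzene.)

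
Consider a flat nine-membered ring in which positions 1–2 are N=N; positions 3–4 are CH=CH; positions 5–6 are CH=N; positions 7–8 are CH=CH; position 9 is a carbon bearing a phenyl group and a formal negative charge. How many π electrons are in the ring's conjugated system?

10

Every ring atom contributes a p orbital perpendicular to the ring (every atom in a ring double bond is sp² and brings one electron to the p orbital; each =N– nitrogen is pyridine-type (lone pair in the sp² plane, one electron in the p orbital); the carbanion's lone pair occupies the p orbital), so the π system is cyclic and fully conjugated.
π-electron count: 4 × 2 = 8 from the double-bond units + 2 from the C(phenyl)(-) atom = 10.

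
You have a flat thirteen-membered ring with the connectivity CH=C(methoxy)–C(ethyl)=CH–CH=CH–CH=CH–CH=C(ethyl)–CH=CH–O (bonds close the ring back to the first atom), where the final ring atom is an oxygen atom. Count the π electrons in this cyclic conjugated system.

14

Check conjugation: every atom in a ring double bond is sp² and brings one electron to the p orbital; the oxygen donates one lone pair from its p orbital — every position has a p orbital, so the cyclic π system is continuous.
Adding the contributions, 6 × 2 = 12 from the double-bond units + 2 from the O atom = 14.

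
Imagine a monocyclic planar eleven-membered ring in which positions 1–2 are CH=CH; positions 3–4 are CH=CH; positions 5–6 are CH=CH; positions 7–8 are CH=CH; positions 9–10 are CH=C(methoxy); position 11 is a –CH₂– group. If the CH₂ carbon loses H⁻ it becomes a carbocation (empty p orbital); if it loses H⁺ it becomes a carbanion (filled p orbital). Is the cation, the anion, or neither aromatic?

Once that carbon is sp², every ring atom has a p orbital and both ions are fully conjugated.
Cation: 5 × 2 + 0 = 10 π electrons → 4(2)+2, aromatic.
Anion: 5 × 2 + 2 = 12 π electrons → 4(3), antiaromatic.

The cation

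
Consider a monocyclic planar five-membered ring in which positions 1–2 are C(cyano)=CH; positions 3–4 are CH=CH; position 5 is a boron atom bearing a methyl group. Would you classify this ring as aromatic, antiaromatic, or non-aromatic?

Antiaromatic

The p orbitals form a continuous loop: every atom in a ring double bond is sp² and brings one electron to the p orbital; the boron has an empty p orbital. The ring is fully conjugated.
Tallying contributions gives 2 × 2 = 4 from the double-bond units + 0 from the B(methyl) atom = 4.
4 = 4(1); a planar, fully conjugated 4n system is antiaromatic.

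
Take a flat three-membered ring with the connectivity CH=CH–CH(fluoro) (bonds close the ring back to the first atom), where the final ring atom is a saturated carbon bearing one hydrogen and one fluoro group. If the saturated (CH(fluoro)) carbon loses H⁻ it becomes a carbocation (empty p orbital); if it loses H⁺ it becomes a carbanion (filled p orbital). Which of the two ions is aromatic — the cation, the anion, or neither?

Once that carbon is sp², every ring atom has a p orbital and both ions are fully conjugated.
Cation: 1 × 2 + 0 = 2 π electrons → 4(0)+2, aromatic.
Anion: 1 × 2 + 2 = 4 π electrons → 4(1), antiaromatic.

The cation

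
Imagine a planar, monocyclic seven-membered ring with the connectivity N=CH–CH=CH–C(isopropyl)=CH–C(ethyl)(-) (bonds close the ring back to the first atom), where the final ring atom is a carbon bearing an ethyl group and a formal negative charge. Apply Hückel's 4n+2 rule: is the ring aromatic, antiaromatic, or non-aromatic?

Every ring atom contributes a p orbital perpendicular to the ring (the double-bond atoms are sp², each contributing one p electron; each =N– nitrogen is pyridine-type (lone pair in the sp² plane, one electron in the p orbital); the carbanion's lone pair occupies the p orbital), so the π system is cyclic and fully conjugated.
π-electron count: 3 × 2 = 6 from the double-bond units + 2 from the C(ethyl)(-) atom = 8.
8 is a 4n count (n = 2), so the planar conjugated ring is antiaromatic.

Antiaromatic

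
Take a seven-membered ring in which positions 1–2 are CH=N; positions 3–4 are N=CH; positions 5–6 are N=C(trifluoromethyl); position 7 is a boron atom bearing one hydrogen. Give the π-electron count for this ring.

The p orbitals form a continuous loop: every atom in a ring double bond is sp² and brings one electron to the p orbital; each sp² =N– keeps its lone pair in-plane and puts one electron into the π system; the boron has an empty p orbital. The ring is fully conjugated.
Tallying contributions gives 3 × 2 = 6 from the double-bond units + 0 from the BH atom = 6.

6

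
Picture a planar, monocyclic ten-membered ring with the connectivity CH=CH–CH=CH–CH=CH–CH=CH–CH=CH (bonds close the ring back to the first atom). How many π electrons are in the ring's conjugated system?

Check conjugation: every atom in a ring double bond is sp² and brings one electron to the p orbital — every position has a p orbital, so the cyclic π system is continuous.
Counting π electrons: 5 × 2 = 10 from the 5 double-bond units.

10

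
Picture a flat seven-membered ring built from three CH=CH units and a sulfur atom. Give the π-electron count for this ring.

8

Every ring atom contributes a p orbital perpendicular to the ring (the double-bond atoms are sp², each contributing one p electron; the sulfur donates one lone pair from its p orbital), so the π system is cyclic and fully conjugated.
π-electron count: 3 × 2 = 6 from the double-bond units + 2 from the S atom = 8.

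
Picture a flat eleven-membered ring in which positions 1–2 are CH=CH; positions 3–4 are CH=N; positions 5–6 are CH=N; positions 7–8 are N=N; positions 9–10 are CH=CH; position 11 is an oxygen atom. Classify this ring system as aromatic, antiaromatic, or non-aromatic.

The p orbitals form a continuous loop: every atom in a ring double bond is sp² and brings one electron to the p orbital; each =N– nitrogen is pyridine-type (lone pair in the sp² plane, one electron in the p orbital); the oxygen donates one lone pair from its p orbital. The ring is fully conjugated.
Adding the contributions, 5 × 2 = 10 from the double-bond units + 2 from the O atom = 12.
With 12 = 4·3 π electrons, Hückel's rule classifies the planar ring as antiaromatic.

Antiaromatic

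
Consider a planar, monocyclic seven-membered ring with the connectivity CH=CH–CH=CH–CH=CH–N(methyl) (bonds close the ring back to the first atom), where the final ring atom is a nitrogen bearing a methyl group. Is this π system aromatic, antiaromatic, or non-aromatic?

Antiaromatic

The p orbitals form a continuous loop: the double-bond atoms are sp², each contributing one p electron; the pyrrole-type nitrogen donates its lone pair from the p orbital. The ring is fully conjugated.
Counting π electrons: 3 × 2 = 6 from the double-bond units + 2 from the N(methyl) atom = 8.
8 = 4(2); a planar, fully conjugated 4n system is antiaromatic.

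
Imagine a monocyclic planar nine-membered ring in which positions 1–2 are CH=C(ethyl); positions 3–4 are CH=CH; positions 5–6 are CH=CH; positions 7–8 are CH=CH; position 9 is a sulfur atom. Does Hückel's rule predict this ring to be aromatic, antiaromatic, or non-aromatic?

Aromatic

The p orbitals form a continuous loop: each doubly-bonded ring atom is sp² with one p-orbital electron; the sulfur donates one lone pair from its p orbital. The ring is fully conjugated.
Tallying contributions gives 4 × 2 = 8 from the double-bond units + 2 from the S atom = 10.
With 10 π electrons (n = 2), the Hückel 4n+2 condition holds.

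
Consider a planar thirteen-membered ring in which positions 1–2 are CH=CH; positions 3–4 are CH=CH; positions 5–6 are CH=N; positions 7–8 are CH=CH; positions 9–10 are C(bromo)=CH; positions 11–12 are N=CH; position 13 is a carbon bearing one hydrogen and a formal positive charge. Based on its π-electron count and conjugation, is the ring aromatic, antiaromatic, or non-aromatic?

Antiaromatic

All ring atoms are sp² and supply a p orbital to the ring (each doubly-bonded ring atom is sp² with one p-orbital electron; each sp² =N– keeps its lone pair in-plane and puts one electron into the π system; the carbocation has an empty p orbital); the conjugation is uninterrupted.
Tallying contributions gives 6 × 2 = 12 from the double-bond units + 0 from the CH(+) atom = 12.
With 12 = 4·3 π electrons, Hückel's rule classifies the planar ring as antiaromatic.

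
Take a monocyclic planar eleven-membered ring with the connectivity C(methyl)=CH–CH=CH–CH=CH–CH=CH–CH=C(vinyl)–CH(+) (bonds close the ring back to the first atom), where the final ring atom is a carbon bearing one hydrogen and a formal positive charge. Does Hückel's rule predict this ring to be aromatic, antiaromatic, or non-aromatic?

Every ring atom contributes a p orbital perpendicular to the ring (every atom in a ring double bond is sp² and brings one electron to the p orbital; the carbocation has an empty p orbital), so the π system is cyclic and fully conjugated.
Tallying contributions gives 5 × 2 = 10 from the double-bond units + 0 from the CH(+) atom = 10.
Since 10 = 4·2 + 2, the ring meets the 4n+2 criterion.

Aromatic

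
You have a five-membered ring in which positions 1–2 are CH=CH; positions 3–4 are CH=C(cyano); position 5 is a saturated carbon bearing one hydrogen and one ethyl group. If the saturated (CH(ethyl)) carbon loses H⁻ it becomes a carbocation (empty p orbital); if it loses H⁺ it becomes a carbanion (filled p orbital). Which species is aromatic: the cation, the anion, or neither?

In either ion the ring is fully conjugated: every atom, including the new sp² carbon, supplies a p orbital.
Cation: 2 × 2 + 0 = 4 π electrons → 4(1), antiaromatic.
Anion: 2 × 2 + 2 = 6 π electrons → 4(1)+2, aromatic.

The anion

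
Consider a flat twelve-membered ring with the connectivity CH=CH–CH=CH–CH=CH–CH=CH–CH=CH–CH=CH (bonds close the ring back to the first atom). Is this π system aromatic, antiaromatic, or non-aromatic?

Antiaromatic

Check conjugation: each doubly-bonded ring atom is sp² with one p-orbital electron — every position has a p orbital, so the cyclic π system is continuous.
Adding the contributions, 6 × 2 = 12 from the 6 double-bond units.
With 12 = 4·3 π electrons, Hückel's rule classifies the planar ring as antiaromatic.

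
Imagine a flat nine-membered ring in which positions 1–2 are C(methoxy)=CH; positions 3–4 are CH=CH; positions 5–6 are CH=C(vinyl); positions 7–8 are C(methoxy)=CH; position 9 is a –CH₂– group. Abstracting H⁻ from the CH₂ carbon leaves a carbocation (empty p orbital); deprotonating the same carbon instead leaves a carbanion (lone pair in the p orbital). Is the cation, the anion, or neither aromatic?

In both ions every ring atom is sp² and contributes a p orbital, so both rings are fully conjugated.
Cation: 4 × 2 + 0 = 8 π electrons → 4(2), antiaromatic.
Anion: 4 × 2 + 2 = 10 π electrons → 4(2)+2, aromatic.

The anion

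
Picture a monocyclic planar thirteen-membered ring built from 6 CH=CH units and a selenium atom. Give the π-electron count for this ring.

14

Check conjugation: each doubly-bonded ring atom is sp² with one p-orbital electron; the selenium donates one lone pair from its p orbital — every position has a p orbital, so the cyclic π system is continuous.
Adding the contributions, 6 × 2 = 12 from the double-bond units + 2 from the Se atom = 14.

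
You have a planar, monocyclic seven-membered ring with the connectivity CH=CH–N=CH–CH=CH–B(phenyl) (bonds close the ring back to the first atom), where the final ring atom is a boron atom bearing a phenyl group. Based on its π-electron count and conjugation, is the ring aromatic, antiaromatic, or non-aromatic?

Aromatic

Check conjugation: every atom in a ring double bond is sp² and brings one electron to the p orbital; the doubly-bonded nitrogens are pyridine-type — their lone pairs lie in the ring plane, leaving one electron in the p orbital; the boron has an empty p orbital — every position has a p orbital, so the cyclic π system is continuous.
Adding the contributions, 3 × 2 = 6 from the double-bond units + 0 from the B(phenyl) atom = 6.
Since 6 = 4·1 + 2, the ring meets the 4n+2 criterion.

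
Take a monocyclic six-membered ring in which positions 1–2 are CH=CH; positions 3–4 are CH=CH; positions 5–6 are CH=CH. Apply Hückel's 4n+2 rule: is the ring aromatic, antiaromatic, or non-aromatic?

The p orbitals form a continuous loop: each doubly-bonded ring atom is sp² with one p-orbital electron. The ring is fully conjugated.
π-electron count: 3 × 2 = 6 from the 3 double-bond units.
Since 6 = 4·1 + 2, the ring meets the 4n+2 criterion.
(The species described is benzene.)

Aromatic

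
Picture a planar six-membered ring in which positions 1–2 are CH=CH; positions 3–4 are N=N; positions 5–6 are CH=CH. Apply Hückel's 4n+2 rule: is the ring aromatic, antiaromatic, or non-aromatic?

Aromatic

The p orbitals form a continuous loop: every atom in a ring double bond is sp² and brings one electron to the p orbital; each sp² =N– keeps its lone pair in-plane and puts one electron into the π system. The ring is fully conjugated.
π-electron count: 3 × 2 = 6 from the 3 double-bond units.
With 6 π electrons (n = 1), the Hückel 4n+2 condition holds.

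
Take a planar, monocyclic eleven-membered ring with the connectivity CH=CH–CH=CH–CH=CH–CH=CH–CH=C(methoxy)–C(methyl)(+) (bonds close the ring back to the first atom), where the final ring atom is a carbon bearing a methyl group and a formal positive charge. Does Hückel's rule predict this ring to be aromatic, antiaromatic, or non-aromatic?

Every ring atom contributes a p orbital perpendicular to the ring (the double-bond atoms are sp², each contributing one p electron; the carbocation has an empty p orbital), so the π system is cyclic and fully conjugated.
Counting π electrons: 5 × 2 = 10 from the double-bond units + 0 from the C(methyl)(+) atom = 10.
10 = 4(2) + 2, which satisfies Hückel's 4n+2 rule.

Aromatic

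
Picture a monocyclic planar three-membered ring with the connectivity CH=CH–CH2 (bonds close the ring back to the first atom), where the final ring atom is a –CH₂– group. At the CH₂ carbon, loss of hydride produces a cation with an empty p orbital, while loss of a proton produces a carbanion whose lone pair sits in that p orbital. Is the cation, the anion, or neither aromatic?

The cation

Both ions have a continuous loop of p orbitals — each ring atom is sp².
Cation: 1 × 2 + 0 = 2 π electrons → 4(0)+2, aromatic.
Anion: 1 × 2 + 2 = 4 π electrons → 4(1), antiaromatic.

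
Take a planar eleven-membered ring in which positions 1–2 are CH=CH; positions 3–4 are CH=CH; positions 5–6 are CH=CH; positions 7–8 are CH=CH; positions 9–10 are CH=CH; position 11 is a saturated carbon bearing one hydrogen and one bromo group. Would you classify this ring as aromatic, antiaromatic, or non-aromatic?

Non-aromatic

The CH(bromo) carbon is saturated: that saturated carbon is sp³ and has no p orbital in the ring π system. Conjugation is not continuous around the ring.
A ring that is not fully conjugated cannot be aromatic or antiaromatic regardless of its π-electron count.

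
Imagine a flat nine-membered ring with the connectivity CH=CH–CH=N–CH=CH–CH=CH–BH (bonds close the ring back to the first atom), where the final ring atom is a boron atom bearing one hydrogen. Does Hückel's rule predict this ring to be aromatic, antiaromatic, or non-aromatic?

All ring atoms are sp² and supply a p orbital to the ring (each doubly-bonded ring atom is sp² with one p-orbital electron; the doubly-bonded nitrogens are pyridine-type — their lone pairs lie in the ring plane, leaving one electron in the p orbital; the boron has an empty p orbital); the conjugation is uninterrupted.
π-electron count: 4 × 2 = 8 from the double-bond units + 0 from the BH atom = 8.
With 8 = 4·2 π electrons, Hückel's rule classifies the planar ring as antiaromatic.

Antiaromatic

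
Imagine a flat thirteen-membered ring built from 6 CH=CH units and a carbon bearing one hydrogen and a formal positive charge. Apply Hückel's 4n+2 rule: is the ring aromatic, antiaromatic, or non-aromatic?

Every ring atom contributes a p orbital perpendicular to the ring (the double-bond atoms are sp², each contributing one p electron; the carbocation has an empty p orbital), so the π system is cyclic and fully conjugated.
Adding the contributions, 6 × 2 = 12 from the double-bond units + 0 from the CH(+) atom = 12.
With 12 = 4·3 π electrons, Hückel's rule classifies the planar ring as antiaromatic.

Antiaromatic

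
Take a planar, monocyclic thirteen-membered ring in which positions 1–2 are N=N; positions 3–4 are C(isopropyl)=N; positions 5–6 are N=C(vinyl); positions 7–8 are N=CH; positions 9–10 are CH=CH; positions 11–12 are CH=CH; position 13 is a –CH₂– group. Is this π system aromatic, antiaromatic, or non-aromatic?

Non-aromatic

At the CH2 position, the tetrahedral CH₂ carbon is sp³ and has no p orbital in the ring π system; the ring's p-orbital overlap is broken there.
A ring that is not fully conjugated cannot be aromatic or antiaromatic regardless of its π-electron count.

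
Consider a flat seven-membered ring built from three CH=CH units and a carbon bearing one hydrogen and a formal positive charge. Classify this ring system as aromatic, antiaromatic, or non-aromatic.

The p orbitals form a continuous loop: each doubly-bonded ring atom is sp² with one p-orbital electron; the carbocation has an empty p orbital. The ring is fully conjugated.
Tallying contributions gives 3 × 2 = 6 from the double-bond units + 0 from the CH(+) atom = 6.
With 6 π electrons (n = 1), the Hückel 4n+2 condition holds.
(This ring is the tropylium cation.)

Aromatic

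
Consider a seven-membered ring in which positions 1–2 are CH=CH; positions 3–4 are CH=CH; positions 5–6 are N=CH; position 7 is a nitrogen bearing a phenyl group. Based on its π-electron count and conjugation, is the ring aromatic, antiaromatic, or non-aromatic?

Antiaromatic

Check conjugation: the double-bond atoms are sp², each contributing one p electron; each =N– nitrogen is pyridine-type (lone pair in the sp² plane, one electron in the p orbital); the pyrrole-type nitrogen donates its lone pair from the p orbital — every position has a p orbital, so the cyclic π system is continuous.
Adding the contributions, 3 × 2 = 6 from the double-bond units + 2 from the N(phenyl) atom = 8.
A 4n π count (8, n = 2) in a planar conjugated ring means antiaromatic.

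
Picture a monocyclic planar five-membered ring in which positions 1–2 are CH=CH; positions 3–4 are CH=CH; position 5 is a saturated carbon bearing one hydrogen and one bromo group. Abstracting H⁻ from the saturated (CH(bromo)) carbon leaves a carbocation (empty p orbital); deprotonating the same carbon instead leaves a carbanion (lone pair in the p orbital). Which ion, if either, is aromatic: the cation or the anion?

Once that carbon is sp², every ring atom has a p orbital and both ions are fully conjugated.
Cation: 2 × 2 + 0 = 4 π electrons → 4(1), antiaromatic.
Anion: 2 × 2 + 2 = 6 π electrons → 4(1)+2, aromatic.

The anion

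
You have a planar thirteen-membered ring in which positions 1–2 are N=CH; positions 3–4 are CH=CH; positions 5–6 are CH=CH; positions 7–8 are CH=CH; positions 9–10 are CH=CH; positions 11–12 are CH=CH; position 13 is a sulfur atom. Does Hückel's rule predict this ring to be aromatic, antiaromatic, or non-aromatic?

Aromatic

All ring atoms are sp² and supply a p orbital to the ring (the double-bond atoms are sp², each contributing one p electron; the doubly-bonded nitrogens are pyridine-type — their lone pairs lie in the ring plane, leaving one electron in the p orbital; the sulfur donates one lone pair from its p orbital); the conjugation is uninterrupted.
Tallying contributions gives 6 × 2 = 12 from the double-bond units + 2 from the S atom = 14.
With 14 π electrons (n = 3), the Hückel 4n+2 condition holds.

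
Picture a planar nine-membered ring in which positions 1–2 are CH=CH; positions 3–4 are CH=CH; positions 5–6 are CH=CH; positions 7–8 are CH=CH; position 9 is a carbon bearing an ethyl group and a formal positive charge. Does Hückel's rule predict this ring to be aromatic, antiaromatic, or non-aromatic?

Antiaromatic

All ring atoms are sp² and supply a p orbital to the ring (every atom in a ring double bond is sp² and brings one electron to the p orbital; the carbocation has an empty p orbital); the conjugation is uninterrupted.
Counting π electrons: 4 × 2 = 8 from the double-bond units + 0 from the C(ethyl)(+) atom = 8.
A 4n π count (8, n = 2) in a planar conjugated ring means antiaromatic.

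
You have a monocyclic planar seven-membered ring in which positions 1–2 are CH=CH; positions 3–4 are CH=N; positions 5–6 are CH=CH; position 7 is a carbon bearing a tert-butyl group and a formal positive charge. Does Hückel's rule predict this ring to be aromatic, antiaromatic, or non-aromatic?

All ring atoms are sp² and supply a p orbital to the ring (every atom in a ring double bond is sp² and brings one electron to the p orbital; the doubly-bonded nitrogens are pyridine-type — their lone pairs lie in the ring plane, leaving one electron in the p orbital; the carbocation has an empty p orbital); the conjugation is uninterrupted.
Tallying contributions gives 3 × 2 = 6 from the double-bond units + 0 from the C(tert-butyl)(+) atom = 6.
With 6 π electrons (n = 1), the Hückel 4n+2 condition holds.

Aromatic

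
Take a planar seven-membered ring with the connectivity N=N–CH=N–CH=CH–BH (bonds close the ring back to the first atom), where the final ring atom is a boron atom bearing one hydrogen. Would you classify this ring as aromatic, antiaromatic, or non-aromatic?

Aromatic

The p orbitals form a continuous loop: every atom in a ring double bond is sp² and brings one electron to the p orbital; the doubly-bonded nitrogens are pyridine-type — their lone pairs lie in the ring plane, leaving one electron in the p orbital; the boron has an empty p orbital. The ring is fully conjugated.
π-electron count: 3 × 2 = 6 from the double-bond units + 0 from the BH atom = 6.
6 = 4(1) + 2, which satisfies Hückel's 4n+2 rule.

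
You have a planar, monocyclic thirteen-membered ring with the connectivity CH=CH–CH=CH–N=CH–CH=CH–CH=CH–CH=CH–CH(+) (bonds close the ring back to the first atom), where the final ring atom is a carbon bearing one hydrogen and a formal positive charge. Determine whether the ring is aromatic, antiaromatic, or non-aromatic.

Antiaromatic

The p orbitals form a continuous loop: every atom in a ring double bond is sp² and brings one electron to the p orbital; each sp² =N– keeps its lone pair in-plane and puts one electron into the π system; the carbocation has an empty p orbital. The ring is fully conjugated.
Adding the contributions, 6 × 2 = 12 from the double-bond units + 0 from the CH(+) atom = 12.
A 4n π count (12, n = 3) in a planar conjugated ring means antiaromatic.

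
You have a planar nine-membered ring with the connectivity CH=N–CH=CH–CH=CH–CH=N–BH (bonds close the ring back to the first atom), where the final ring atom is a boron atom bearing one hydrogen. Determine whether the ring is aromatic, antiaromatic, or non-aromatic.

All ring atoms are sp² and supply a p orbital to the ring (the double-bond atoms are sp², each contributing one p electron; each =N– nitrogen is pyridine-type (lone pair in the sp² plane, one electron in the p orbital); the boron has an empty p orbital); the conjugation is uninterrupted.
π-electron count: 4 × 2 = 8 from the double-bond units + 0 from the BH atom = 8.
8 is a 4n count (n = 2), so the planar conjugated ring is antiaromatic.

Antiaromatic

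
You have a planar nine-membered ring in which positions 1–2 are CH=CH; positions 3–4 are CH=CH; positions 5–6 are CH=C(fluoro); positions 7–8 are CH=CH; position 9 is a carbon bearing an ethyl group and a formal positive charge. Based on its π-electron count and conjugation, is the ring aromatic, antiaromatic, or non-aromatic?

The p orbitals form a continuous loop: the double-bond atoms are sp², each contributing one p electron; the carbocation has an empty p orbital. The ring is fully conjugated.
Counting π electrons: 4 × 2 = 8 from the double-bond units + 0 from the C(ethyl)(+) atom = 8.
A 4n π count (8, n = 2) in a planar conjugated ring means antiaromatic.

Antiaromatic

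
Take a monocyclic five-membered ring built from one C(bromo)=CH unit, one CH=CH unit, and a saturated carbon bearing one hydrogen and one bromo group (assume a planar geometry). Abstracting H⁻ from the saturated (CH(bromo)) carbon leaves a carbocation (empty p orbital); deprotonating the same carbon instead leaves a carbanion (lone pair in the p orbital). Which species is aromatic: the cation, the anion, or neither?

The anion

In either ion the ring is fully conjugated: every atom, including the new sp² carbon, supplies a p orbital.
Cation: 2 × 2 + 0 = 4 π electrons → 4(1), antiaromatic.
Anion: 2 × 2 + 2 = 6 π electrons → 4(1)+2, aromatic.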